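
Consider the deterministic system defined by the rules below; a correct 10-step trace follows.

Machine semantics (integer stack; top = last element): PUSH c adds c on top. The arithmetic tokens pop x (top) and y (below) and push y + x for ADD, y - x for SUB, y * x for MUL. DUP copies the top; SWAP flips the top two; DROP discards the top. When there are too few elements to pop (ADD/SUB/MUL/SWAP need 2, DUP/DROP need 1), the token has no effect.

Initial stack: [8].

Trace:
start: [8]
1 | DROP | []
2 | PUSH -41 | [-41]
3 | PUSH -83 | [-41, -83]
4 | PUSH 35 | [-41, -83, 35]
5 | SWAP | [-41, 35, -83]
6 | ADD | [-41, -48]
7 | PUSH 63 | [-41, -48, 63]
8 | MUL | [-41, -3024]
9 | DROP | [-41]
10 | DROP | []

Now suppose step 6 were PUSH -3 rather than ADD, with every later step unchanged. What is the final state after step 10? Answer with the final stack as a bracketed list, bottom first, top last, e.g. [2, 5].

(re-executing from step 6 with the substitution; state before step 6: [-41, 35, -83])
6 | PUSH -3 | [-41, 35, -83, -3]
7 | PUSH 63 | [-41, 35, -83, -3, 63]
8 | MUL | [-41, 35, -83, -189]
9 | DROP | [-41, 35, -83]
10 | DROP | [-41, 35]

[-41, 35]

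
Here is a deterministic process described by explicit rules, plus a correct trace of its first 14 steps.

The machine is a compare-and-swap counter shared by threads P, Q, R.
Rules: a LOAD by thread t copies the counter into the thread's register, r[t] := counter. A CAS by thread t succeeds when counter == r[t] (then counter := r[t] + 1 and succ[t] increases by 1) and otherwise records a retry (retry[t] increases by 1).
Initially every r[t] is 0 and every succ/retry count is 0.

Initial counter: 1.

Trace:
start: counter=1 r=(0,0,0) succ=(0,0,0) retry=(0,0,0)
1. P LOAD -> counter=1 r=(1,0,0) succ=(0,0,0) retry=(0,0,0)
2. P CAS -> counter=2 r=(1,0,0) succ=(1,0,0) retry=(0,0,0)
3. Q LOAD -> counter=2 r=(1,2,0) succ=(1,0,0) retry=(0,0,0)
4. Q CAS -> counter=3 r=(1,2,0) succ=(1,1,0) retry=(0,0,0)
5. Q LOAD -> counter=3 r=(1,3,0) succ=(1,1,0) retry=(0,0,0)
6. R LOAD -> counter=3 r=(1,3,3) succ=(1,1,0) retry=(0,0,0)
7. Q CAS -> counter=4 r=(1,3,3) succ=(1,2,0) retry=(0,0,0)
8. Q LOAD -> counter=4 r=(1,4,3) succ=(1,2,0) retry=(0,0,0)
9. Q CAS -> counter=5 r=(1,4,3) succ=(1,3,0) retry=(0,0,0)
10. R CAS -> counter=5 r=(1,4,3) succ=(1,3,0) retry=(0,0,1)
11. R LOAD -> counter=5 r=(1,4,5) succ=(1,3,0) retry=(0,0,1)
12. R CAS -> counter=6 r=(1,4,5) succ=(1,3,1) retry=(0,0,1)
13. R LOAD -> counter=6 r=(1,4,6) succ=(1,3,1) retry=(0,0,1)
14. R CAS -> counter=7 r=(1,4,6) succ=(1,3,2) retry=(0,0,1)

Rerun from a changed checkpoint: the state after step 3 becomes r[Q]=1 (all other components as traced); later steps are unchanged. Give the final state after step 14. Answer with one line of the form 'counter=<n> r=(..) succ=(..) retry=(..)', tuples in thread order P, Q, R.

state after step 3 := counter=2 r=(1,1,0) succ=(1,0,0) retry=(0,0,0)
4. Q CAS -> counter=2 r=(1,1,0) succ=(1,0,0) retry=(0,1,0)
5. Q LOAD -> counter=2 r=(1,2,0) succ=(1,0,0) retry=(0,1,0)
6. R LOAD -> counter=2 r=(1,2,2) succ=(1,0,0) retry=(0,1,0)
7. Q CAS -> counter=3 r=(1,2,2) succ=(1,1,0) retry=(0,1,0)
8. Q LOAD -> counter=3 r=(1,3,2) succ=(1,1,0) retry=(0,1,0)
9. Q CAS -> counter=4 r=(1,3,2) succ=(1,2,0) retry=(0,1,0)
10. R CAS -> counter=4 r=(1,3,2) succ=(1,2,0) retry=(0,1,1)
11. R LOAD -> counter=4 r=(1,3,4) succ=(1,2,0) retry=(0,1,1)
12. R CAS -> counter=5 r=(1,3,4) succ=(1,2,1) retry=(0,1,1)
13. R LOAD -> counter=5 r=(1,3,5) succ=(1,2,1) retry=(0,1,1)
14. R CAS -> counter=6 r=(1,3,5) succ=(1,2,2) retry=(0,1,1)

counter=6 r=(1,3,5) succ=(1,2,2) retry=(0,1,1)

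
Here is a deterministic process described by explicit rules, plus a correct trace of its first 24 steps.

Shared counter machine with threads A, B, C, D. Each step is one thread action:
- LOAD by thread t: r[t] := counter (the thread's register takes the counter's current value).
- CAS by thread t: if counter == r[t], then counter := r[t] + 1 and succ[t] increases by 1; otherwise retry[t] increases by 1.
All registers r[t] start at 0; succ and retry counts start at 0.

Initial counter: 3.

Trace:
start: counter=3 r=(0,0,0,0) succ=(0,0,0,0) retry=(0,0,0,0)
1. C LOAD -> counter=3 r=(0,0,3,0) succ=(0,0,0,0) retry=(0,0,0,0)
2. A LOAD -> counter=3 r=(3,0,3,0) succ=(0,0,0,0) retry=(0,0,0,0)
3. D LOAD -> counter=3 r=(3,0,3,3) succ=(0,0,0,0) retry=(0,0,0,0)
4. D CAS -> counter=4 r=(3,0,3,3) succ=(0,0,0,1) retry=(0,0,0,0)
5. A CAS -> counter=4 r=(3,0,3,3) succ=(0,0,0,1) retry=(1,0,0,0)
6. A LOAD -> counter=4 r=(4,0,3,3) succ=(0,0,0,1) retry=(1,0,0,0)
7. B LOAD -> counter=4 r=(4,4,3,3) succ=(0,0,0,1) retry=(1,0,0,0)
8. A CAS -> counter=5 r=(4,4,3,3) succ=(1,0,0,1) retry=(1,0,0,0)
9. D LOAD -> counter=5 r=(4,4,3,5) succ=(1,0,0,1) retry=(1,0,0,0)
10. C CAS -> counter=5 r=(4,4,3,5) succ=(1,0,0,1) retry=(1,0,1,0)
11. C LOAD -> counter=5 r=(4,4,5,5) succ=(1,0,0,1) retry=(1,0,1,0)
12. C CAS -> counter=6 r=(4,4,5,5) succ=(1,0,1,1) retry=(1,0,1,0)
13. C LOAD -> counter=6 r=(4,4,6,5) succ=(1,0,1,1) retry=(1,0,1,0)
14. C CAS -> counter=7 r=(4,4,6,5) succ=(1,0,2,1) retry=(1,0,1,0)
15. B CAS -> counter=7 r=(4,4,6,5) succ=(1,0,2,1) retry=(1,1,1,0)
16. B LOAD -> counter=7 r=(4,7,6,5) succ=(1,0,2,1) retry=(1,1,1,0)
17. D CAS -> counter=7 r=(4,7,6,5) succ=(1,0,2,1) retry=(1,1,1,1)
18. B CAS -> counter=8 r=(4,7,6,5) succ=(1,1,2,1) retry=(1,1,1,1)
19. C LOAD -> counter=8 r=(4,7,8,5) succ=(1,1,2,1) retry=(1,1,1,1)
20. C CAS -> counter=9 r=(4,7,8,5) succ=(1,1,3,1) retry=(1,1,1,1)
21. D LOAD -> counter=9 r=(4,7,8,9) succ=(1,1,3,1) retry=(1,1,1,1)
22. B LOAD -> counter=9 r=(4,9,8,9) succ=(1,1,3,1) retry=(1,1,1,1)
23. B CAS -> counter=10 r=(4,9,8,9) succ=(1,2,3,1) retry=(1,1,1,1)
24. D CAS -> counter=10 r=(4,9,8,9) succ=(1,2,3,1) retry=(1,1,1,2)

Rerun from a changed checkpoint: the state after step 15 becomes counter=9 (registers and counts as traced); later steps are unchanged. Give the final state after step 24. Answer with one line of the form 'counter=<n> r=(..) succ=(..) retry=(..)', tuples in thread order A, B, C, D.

counter=12 r=(4,11,10,11) succ=(1,2,3,1) retry=(1,1,1,2)

state after step 15 := counter=9 r=(4,4,6,5) succ=(1,0,2,1) retry=(1,1,1,0)
16. B LOAD -> counter=9 r=(4,9,6,5) succ=(1,0,2,1) retry=(1,1,1,0)
17. D CAS -> counter=9 r=(4,9,6,5) succ=(1,0,2,1) retry=(1,1,1,1)
18. B CAS -> counter=10 r=(4,9,6,5) succ=(1,1,2,1) retry=(1,1,1,1)
19. C LOAD -> counter=10 r=(4,9,10,5) succ=(1,1,2,1) retry=(1,1,1,1)
20. C CAS -> counter=11 r=(4,9,10,5) succ=(1,1,3,1) retry=(1,1,1,1)
21. D LOAD -> counter=11 r=(4,9,10,11) succ=(1,1,3,1) retry=(1,1,1,1)
22. B LOAD -> counter=11 r=(4,11,10,11) succ=(1,1,3,1) retry=(1,1,1,1)
23. B CAS -> counter=12 r=(4,11,10,11) succ=(1,2,3,1) retry=(1,1,1,1)
24. D CAS -> counter=12 r=(4,11,10,11) succ=(1,2,3,1) retry=(1,1,1,2)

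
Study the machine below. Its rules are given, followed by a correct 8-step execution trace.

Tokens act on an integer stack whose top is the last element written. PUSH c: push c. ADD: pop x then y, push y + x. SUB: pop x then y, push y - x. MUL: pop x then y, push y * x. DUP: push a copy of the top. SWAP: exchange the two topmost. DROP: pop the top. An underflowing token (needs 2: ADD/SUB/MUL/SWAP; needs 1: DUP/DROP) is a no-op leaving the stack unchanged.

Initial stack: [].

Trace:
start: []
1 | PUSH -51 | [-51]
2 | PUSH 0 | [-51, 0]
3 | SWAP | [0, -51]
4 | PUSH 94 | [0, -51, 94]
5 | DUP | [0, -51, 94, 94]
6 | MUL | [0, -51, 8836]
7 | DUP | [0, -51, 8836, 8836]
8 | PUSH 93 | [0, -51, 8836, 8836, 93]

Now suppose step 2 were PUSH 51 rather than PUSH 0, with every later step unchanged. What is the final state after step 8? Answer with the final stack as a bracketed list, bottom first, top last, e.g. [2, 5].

(re-executing from step 2 with the substitution; state before step 2: [-51])
2 | PUSH 51 | [-51, 51]
3 | SWAP | [51, -51]
4 | PUSH 94 | [51, -51, 94]
5 | DUP | [51, -51, 94, 94]
6 | MUL | [51, -51, 8836]
7 | DUP | [51, -51, 8836, 8836]
8 | PUSH 93 | [51, -51, 8836, 8836, 93]

[51, -51, 8836, 8836, 93]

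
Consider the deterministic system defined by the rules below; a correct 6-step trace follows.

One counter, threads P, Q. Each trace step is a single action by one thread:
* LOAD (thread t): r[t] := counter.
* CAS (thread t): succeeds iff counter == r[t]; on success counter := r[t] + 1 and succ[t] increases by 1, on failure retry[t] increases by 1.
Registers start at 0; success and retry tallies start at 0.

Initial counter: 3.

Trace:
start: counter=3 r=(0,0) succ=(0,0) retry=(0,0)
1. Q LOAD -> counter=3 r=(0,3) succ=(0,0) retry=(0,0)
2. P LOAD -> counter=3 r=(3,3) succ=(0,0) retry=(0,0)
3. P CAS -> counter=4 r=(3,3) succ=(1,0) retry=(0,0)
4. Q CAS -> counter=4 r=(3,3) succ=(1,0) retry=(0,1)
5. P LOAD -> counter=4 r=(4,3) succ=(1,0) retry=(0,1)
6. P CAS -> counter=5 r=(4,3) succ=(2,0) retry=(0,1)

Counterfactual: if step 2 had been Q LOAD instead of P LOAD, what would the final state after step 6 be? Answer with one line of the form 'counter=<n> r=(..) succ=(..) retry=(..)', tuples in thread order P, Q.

(re-executing from step 2 with the substitution; state before step 2: counter=3 r=(0,3) succ=(0,0) retry=(0,0))
2. Q LOAD -> counter=3 r=(0,3) succ=(0,0) retry=(0,0)
3. P CAS -> counter=3 r=(0,3) succ=(0,0) retry=(1,0)
4. Q CAS -> counter=4 r=(0,3) succ=(0,1) retry=(1,0)
5. P LOAD -> counter=4 r=(4,3) succ=(0,1) retry=(1,0)
6. P CAS -> counter=5 r=(4,3) succ=(1,1) retry=(1,0)

counter=5 r=(4,3) succ=(1,1) retry=(1,0)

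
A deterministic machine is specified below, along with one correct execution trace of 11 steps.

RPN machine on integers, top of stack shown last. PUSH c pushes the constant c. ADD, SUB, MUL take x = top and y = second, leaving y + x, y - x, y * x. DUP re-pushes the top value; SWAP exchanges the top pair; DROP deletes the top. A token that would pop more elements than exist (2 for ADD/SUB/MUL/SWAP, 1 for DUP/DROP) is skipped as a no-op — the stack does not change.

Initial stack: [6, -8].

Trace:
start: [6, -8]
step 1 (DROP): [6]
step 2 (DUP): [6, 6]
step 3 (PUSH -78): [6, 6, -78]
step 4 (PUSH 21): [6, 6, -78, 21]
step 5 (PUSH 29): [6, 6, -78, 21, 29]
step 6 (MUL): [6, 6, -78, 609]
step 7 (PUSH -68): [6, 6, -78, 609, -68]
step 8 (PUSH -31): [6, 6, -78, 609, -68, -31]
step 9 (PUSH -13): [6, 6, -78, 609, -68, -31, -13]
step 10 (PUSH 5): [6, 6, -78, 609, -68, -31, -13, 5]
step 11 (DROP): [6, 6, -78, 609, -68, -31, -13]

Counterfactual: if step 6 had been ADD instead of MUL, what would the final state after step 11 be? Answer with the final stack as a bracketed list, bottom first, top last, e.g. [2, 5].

[6, 6, -78, 50, -68, -31, -13]

(re-executing from step 6 with the substitution; state before step 6: [6, 6, -78, 21, 29])
step 6 (ADD): [6, 6, -78, 50]
step 7 (PUSH -68): [6, 6, -78, 50, -68]
step 8 (PUSH -31): [6, 6, -78, 50, -68, -31]
step 9 (PUSH -13): [6, 6, -78, 50, -68, -31, -13]
step 10 (PUSH 5): [6, 6, -78, 50, -68, -31, -13, 5]
step 11 (DROP): [6, 6, -78, 50, -68, -31, -13]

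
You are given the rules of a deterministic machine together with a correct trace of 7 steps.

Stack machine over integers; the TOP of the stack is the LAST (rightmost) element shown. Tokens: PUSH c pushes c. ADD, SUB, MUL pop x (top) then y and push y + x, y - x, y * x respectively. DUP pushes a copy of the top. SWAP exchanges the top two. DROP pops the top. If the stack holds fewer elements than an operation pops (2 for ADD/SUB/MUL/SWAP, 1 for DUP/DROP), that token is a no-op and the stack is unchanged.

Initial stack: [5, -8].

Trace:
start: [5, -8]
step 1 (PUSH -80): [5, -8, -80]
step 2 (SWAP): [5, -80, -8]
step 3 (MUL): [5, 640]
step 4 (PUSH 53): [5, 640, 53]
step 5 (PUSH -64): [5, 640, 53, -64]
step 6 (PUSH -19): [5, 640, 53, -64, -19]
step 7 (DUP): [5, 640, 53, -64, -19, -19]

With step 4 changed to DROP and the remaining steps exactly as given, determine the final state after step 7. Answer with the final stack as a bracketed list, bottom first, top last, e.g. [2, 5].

(re-executing from step 4 with the substitution; state before step 4: [5, 640])
step 4 (DROP): [5]
step 5 (PUSH -64): [5, -64]
step 6 (PUSH -19): [5, -64, -19]
step 7 (DUP): [5, -64, -19, -19]

[5, -64, -19, -19]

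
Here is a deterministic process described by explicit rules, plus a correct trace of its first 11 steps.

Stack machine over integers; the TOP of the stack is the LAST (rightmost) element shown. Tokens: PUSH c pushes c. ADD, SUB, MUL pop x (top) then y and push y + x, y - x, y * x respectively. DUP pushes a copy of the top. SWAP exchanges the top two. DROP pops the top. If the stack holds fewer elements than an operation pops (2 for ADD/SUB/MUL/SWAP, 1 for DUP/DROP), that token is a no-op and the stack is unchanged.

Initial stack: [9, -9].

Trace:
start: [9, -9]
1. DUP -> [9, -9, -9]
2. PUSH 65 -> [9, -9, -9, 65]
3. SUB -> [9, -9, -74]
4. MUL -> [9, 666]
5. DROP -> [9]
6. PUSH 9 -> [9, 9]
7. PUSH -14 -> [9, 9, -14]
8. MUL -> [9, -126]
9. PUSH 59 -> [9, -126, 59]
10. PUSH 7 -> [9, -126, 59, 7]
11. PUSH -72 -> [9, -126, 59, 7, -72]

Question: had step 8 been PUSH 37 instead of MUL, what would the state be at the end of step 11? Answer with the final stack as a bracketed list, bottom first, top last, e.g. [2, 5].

[9, 9, -14, 37, 59, 7, -72]

(re-executing from step 8 with the substitution; state before step 8: [9, 9, -14])
8. PUSH 37 -> [9, 9, -14, 37]
9. PUSH 59 -> [9, 9, -14, 37, 59]
10. PUSH 7 -> [9, 9, -14, 37, 59, 7]
11. PUSH -72 -> [9, 9, -14, 37, 59, 7, -72]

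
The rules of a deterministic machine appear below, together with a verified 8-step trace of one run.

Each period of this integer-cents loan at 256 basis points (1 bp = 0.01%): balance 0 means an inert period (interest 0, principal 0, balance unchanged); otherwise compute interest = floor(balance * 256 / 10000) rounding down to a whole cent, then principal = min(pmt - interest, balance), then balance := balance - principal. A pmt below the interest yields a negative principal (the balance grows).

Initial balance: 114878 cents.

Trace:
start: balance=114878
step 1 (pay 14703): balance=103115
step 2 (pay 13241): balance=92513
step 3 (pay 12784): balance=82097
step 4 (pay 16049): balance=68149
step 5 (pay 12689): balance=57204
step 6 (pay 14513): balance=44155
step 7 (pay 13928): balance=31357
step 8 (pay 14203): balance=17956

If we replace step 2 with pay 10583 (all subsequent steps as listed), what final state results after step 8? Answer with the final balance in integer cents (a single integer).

(re-executing from step 2 with the substitution; state before step 2: balance=103115)
step 2 (pay 10583): balance=95171
step 3 (pay 12784): balance=84823
step 4 (pay 16049): balance=70945
step 5 (pay 12689): balance=60072
step 6 (pay 14513): balance=47096
step 7 (pay 13928): balance=34373
step 8 (pay 14203): balance=21049

21049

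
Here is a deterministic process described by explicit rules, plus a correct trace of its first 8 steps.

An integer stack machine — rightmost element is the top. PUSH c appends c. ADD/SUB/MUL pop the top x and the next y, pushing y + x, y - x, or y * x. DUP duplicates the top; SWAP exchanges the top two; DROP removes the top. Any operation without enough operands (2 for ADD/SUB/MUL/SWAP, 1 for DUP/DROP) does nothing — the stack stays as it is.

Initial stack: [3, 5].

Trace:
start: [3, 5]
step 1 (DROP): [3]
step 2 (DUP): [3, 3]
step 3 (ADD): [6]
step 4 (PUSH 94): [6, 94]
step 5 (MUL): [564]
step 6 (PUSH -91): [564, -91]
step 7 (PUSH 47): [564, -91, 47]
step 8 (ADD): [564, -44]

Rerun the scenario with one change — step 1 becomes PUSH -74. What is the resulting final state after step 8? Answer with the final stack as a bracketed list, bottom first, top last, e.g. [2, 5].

(re-executing from step 1 with the substitution; state before step 1: [3, 5])
step 1 (PUSH -74): [3, 5, -74]
step 2 (DUP): [3, 5, -74, -74]
step 3 (ADD): [3, 5, -148]
step 4 (PUSH 94): [3, 5, -148, 94]
step 5 (MUL): [3, 5, -13912]
step 6 (PUSH -91): [3, 5, -13912, -91]
step 7 (PUSH 47): [3, 5, -13912, -91, 47]
step 8 (ADD): [3, 5, -13912, -44]

[3, 5, -13912, -44]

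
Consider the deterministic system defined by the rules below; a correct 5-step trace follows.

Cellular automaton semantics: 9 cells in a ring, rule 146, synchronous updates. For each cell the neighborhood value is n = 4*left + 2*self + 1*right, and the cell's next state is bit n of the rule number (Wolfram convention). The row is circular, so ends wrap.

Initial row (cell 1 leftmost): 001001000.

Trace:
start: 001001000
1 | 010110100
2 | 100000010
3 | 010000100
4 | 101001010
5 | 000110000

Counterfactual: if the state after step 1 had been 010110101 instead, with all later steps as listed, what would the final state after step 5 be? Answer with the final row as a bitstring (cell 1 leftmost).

000000000

state after step 1 := 010110101
2 | 000000000
3 | 000000000
4 | 000000000
5 | 000000000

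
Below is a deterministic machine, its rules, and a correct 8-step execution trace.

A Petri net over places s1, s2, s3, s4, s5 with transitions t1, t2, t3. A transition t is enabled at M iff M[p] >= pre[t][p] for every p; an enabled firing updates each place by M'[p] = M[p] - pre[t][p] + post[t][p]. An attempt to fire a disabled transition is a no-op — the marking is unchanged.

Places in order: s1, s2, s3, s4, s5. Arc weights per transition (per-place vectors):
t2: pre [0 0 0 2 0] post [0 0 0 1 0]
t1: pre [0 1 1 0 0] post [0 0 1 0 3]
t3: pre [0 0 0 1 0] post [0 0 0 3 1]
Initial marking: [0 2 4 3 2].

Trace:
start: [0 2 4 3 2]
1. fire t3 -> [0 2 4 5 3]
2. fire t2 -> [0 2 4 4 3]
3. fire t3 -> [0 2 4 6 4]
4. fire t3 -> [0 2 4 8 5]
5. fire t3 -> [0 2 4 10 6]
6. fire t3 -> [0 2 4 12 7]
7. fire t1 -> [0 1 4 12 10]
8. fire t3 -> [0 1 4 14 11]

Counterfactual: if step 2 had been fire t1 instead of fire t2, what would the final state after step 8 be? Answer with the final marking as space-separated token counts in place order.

(re-executing from step 2 with the substitution; state before step 2: [0 2 4 5 3])
2. fire t1 -> [0 1 4 5 6]
3. fire t3 -> [0 1 4 7 7]
4. fire t3 -> [0 1 4 9 8]
5. fire t3 -> [0 1 4 11 9]
6. fire t3 -> [0 1 4 13 10]
7. fire t1 -> [0 0 4 13 13]
8. fire t3 -> [0 0 4 15 14]

0 0 4 15 14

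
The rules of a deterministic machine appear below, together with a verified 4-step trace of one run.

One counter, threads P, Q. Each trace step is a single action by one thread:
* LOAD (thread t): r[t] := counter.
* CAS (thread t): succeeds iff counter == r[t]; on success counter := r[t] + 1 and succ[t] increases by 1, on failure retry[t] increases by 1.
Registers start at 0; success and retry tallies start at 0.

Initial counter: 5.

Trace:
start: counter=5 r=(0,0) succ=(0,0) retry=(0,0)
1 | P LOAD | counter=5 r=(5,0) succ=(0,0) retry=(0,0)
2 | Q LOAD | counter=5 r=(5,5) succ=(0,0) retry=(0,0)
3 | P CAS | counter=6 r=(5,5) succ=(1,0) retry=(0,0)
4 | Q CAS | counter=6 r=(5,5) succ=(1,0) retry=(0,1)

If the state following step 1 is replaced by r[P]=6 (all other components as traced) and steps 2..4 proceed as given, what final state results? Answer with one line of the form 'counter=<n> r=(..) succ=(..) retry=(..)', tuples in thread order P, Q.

state after step 1 := counter=5 r=(6,0) succ=(0,0) retry=(0,0)
2 | Q LOAD | counter=5 r=(6,5) succ=(0,0) retry=(0,0)
3 | P CAS | counter=5 r=(6,5) succ=(0,0) retry=(1,0)
4 | Q CAS | counter=6 r=(6,5) succ=(0,1) retry=(1,0)

counter=6 r=(6,5) succ=(0,1) retry=(1,0)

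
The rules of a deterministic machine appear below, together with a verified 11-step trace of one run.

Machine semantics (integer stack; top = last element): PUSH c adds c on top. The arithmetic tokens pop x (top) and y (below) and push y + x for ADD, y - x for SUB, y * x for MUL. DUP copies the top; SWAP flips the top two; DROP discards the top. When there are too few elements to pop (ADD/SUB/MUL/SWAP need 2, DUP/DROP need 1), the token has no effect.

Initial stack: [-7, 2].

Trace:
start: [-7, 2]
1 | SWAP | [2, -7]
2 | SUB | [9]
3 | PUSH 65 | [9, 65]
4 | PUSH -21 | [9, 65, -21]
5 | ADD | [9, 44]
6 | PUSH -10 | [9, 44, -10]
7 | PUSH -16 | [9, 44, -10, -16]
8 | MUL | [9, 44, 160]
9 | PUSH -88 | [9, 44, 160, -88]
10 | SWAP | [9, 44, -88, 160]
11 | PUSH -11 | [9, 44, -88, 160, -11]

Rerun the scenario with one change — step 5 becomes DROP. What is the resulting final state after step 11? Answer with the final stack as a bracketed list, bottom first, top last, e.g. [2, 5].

[9, 65, -88, 160, -11]

(re-executing from step 5 with the substitution; state before step 5: [9, 65, -21])
5 | DROP | [9, 65]
6 | PUSH -10 | [9, 65, -10]
7 | PUSH -16 | [9, 65, -10, -16]
8 | MUL | [9, 65, 160]
9 | PUSH -88 | [9, 65, 160, -88]
10 | SWAP | [9, 65, -88, 160]
11 | PUSH -11 | [9, 65, -88, 160, -11]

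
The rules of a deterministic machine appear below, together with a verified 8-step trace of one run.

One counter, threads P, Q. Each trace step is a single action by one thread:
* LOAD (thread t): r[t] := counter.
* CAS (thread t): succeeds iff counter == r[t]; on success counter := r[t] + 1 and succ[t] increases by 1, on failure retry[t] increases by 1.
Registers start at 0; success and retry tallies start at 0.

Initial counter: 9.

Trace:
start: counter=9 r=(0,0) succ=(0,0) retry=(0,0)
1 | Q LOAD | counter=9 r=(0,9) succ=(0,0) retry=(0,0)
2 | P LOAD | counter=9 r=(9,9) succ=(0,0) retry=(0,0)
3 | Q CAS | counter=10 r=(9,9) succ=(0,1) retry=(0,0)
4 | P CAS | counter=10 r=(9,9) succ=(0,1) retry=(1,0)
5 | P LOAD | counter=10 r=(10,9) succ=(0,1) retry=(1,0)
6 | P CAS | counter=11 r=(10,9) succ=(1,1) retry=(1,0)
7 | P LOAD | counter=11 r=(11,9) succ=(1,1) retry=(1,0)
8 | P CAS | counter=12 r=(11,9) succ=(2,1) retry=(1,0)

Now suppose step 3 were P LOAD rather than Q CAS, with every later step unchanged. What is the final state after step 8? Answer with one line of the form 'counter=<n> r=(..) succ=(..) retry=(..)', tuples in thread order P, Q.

counter=12 r=(11,9) succ=(3,0) retry=(0,0)

(re-executing from step 3 with the substitution; state before step 3: counter=9 r=(9,9) succ=(0,0) retry=(0,0))
3 | P LOAD | counter=9 r=(9,9) succ=(0,0) retry=(0,0)
4 | P CAS | counter=10 r=(9,9) succ=(1,0) retry=(0,0)
5 | P LOAD | counter=10 r=(10,9) succ=(1,0) retry=(0,0)
6 | P CAS | counter=11 r=(10,9) succ=(2,0) retry=(0,0)
7 | P LOAD | counter=11 r=(11,9) succ=(2,0) retry=(0,0)
8 | P CAS | counter=12 r=(11,9) succ=(3,0) retry=(0,0)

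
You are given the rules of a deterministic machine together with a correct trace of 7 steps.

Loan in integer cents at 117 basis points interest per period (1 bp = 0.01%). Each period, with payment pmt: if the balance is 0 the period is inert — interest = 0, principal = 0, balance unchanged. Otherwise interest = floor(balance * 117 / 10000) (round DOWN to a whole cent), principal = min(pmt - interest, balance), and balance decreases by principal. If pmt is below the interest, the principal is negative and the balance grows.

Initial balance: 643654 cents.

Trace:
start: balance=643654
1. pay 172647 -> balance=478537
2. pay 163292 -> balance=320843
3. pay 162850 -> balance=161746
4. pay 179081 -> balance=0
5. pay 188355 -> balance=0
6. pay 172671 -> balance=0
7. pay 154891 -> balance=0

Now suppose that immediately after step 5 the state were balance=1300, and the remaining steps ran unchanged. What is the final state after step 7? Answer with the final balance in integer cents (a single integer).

0

state after step 5 := balance=1300
6. pay 172671 -> balance=0
7. pay 154891 -> balance=0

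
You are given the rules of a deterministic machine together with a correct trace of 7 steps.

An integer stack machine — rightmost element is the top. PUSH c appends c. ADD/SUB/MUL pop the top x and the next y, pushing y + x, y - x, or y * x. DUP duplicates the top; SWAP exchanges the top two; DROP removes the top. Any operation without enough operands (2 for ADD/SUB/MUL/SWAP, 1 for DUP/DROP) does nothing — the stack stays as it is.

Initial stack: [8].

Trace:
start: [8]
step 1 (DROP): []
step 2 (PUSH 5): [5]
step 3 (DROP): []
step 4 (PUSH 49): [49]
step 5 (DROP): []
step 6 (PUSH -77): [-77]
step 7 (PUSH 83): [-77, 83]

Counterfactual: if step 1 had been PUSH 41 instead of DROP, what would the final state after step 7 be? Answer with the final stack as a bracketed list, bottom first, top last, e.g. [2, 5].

[8, 41, -77, 83]

(re-executing from step 1 with the substitution; state before step 1: [8])
step 1 (PUSH 41): [8, 41]
step 2 (PUSH 5): [8, 41, 5]
step 3 (DROP): [8, 41]
step 4 (PUSH 49): [8, 41, 49]
step 5 (DROP): [8, 41]
step 6 (PUSH -77): [8, 41, -77]
step 7 (PUSH 83): [8, 41, -77, 83]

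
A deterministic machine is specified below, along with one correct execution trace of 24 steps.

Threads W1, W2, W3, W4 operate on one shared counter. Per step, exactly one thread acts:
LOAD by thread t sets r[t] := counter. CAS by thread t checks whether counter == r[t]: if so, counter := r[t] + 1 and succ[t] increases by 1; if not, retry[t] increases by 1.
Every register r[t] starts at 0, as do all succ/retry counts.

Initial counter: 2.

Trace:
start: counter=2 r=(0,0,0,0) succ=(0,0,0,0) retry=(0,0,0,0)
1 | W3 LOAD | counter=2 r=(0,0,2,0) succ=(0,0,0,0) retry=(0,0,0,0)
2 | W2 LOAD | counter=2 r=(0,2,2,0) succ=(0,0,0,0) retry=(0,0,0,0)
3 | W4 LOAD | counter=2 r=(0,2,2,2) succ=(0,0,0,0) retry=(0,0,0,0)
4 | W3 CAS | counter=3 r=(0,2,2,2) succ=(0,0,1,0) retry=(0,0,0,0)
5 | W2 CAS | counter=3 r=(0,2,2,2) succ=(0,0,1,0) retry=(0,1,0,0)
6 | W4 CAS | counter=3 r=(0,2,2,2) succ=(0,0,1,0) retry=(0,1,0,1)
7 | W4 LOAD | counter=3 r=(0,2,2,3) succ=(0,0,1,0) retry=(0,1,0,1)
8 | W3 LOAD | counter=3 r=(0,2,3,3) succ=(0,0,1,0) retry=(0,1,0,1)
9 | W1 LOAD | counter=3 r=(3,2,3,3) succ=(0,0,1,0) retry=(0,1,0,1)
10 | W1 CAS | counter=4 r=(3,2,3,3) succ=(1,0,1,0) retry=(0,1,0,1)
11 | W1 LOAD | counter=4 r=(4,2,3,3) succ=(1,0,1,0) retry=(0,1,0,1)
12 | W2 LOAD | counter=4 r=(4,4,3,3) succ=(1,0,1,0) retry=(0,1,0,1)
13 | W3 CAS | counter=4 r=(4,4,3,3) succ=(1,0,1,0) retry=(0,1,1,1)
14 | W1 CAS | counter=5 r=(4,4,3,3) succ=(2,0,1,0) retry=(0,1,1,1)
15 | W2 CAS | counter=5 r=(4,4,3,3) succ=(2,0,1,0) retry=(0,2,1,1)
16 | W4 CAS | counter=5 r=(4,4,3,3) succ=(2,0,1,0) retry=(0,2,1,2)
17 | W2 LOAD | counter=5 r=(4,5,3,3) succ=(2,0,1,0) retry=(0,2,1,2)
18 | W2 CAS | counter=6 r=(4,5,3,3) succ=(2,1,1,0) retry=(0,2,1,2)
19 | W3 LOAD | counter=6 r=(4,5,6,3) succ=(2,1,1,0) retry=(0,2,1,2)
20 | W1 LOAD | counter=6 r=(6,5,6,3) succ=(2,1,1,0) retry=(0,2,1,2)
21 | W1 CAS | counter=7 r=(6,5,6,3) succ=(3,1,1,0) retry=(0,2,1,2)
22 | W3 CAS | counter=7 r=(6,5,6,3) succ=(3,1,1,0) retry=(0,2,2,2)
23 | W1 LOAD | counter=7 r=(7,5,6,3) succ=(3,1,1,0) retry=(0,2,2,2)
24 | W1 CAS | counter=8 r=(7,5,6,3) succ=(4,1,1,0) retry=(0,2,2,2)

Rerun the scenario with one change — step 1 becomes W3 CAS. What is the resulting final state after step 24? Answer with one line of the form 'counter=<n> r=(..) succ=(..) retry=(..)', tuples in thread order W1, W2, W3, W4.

(re-executing from step 1 with the substitution; state before step 1: counter=2 r=(0,0,0,0) succ=(0,0,0,0) retry=(0,0,0,0))
1 | W3 CAS | counter=2 r=(0,0,0,0) succ=(0,0,0,0) retry=(0,0,1,0)
2 | W2 LOAD | counter=2 r=(0,2,0,0) succ=(0,0,0,0) retry=(0,0,1,0)
3 | W4 LOAD | counter=2 r=(0,2,0,2) succ=(0,0,0,0) retry=(0,0,1,0)
4 | W3 CAS | counter=2 r=(0,2,0,2) succ=(0,0,0,0) retry=(0,0,2,0)
5 | W2 CAS | counter=3 r=(0,2,0,2) succ=(0,1,0,0) retry=(0,0,2,0)
6 | W4 CAS | counter=3 r=(0,2,0,2) succ=(0,1,0,0) retry=(0,0,2,1)
7 | W4 LOAD | counter=3 r=(0,2,0,3) succ=(0,1,0,0) retry=(0,0,2,1)
8 | W3 LOAD | counter=3 r=(0,2,3,3) succ=(0,1,0,0) retry=(0,0,2,1)
9 | W1 LOAD | counter=3 r=(3,2,3,3) succ=(0,1,0,0) retry=(0,0,2,1)
10 | W1 CAS | counter=4 r=(3,2,3,3) succ=(1,1,0,0) retry=(0,0,2,1)
11 | W1 LOAD | counter=4 r=(4,2,3,3) succ=(1,1,0,0) retry=(0,0,2,1)
12 | W2 LOAD | counter=4 r=(4,4,3,3) succ=(1,1,0,0) retry=(0,0,2,1)
13 | W3 CAS | counter=4 r=(4,4,3,3) succ=(1,1,0,0) retry=(0,0,3,1)
14 | W1 CAS | counter=5 r=(4,4,3,3) succ=(2,1,0,0) retry=(0,0,3,1)
15 | W2 CAS | counter=5 r=(4,4,3,3) succ=(2,1,0,0) retry=(0,1,3,1)
16 | W4 CAS | counter=5 r=(4,4,3,3) succ=(2,1,0,0) retry=(0,1,3,2)
17 | W2 LOAD | counter=5 r=(4,5,3,3) succ=(2,1,0,0) retry=(0,1,3,2)
18 | W2 CAS | counter=6 r=(4,5,3,3) succ=(2,2,0,0) retry=(0,1,3,2)
19 | W3 LOAD | counter=6 r=(4,5,6,3) succ=(2,2,0,0) retry=(0,1,3,2)
20 | W1 LOAD | counter=6 r=(6,5,6,3) succ=(2,2,0,0) retry=(0,1,3,2)
21 | W1 CAS | counter=7 r=(6,5,6,3) succ=(3,2,0,0) retry=(0,1,3,2)
22 | W3 CAS | counter=7 r=(6,5,6,3) succ=(3,2,0,0) retry=(0,1,4,2)
23 | W1 LOAD | counter=7 r=(7,5,6,3) succ=(3,2,0,0) retry=(0,1,4,2)
24 | W1 CAS | counter=8 r=(7,5,6,3) succ=(4,2,0,0) retry=(0,1,4,2)

counter=8 r=(7,5,6,3) succ=(4,2,0,0) retry=(0,1,4,2)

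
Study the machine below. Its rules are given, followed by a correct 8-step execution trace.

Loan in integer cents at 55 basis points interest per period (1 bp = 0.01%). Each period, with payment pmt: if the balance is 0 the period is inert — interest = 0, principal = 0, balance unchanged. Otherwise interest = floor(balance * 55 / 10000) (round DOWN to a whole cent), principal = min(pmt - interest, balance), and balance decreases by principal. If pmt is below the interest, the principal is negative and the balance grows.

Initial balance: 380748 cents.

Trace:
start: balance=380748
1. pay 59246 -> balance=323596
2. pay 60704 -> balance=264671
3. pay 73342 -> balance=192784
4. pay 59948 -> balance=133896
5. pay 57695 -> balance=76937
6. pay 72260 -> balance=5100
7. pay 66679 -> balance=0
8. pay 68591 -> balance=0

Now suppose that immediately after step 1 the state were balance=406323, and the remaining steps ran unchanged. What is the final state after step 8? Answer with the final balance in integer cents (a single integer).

0

state after step 1 := balance=406323
2. pay 60704 -> balance=347853
3. pay 73342 -> balance=276424
4. pay 59948 -> balance=217996
5. pay 57695 -> balance=161499
6. pay 72260 -> balance=90127
7. pay 66679 -> balance=23943
8. pay 68591 -> balance=0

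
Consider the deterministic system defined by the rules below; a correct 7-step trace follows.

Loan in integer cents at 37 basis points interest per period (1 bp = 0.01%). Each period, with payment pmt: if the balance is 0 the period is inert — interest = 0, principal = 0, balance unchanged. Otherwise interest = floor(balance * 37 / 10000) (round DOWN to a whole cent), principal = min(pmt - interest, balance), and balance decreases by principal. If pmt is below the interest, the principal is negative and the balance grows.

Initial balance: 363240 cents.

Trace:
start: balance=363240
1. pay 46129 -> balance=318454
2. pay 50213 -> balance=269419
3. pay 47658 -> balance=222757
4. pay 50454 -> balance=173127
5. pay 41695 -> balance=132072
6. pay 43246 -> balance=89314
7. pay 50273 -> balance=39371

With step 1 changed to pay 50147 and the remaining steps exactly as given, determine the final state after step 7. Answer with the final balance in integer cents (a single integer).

35263

(re-executing from step 1 with the substitution; state before step 1: balance=363240)
1. pay 50147 -> balance=314436
2. pay 50213 -> balance=265386
3. pay 47658 -> balance=218709
4. pay 50454 -> balance=169064
5. pay 41695 -> balance=127994
6. pay 43246 -> balance=85221
7. pay 50273 -> balance=35263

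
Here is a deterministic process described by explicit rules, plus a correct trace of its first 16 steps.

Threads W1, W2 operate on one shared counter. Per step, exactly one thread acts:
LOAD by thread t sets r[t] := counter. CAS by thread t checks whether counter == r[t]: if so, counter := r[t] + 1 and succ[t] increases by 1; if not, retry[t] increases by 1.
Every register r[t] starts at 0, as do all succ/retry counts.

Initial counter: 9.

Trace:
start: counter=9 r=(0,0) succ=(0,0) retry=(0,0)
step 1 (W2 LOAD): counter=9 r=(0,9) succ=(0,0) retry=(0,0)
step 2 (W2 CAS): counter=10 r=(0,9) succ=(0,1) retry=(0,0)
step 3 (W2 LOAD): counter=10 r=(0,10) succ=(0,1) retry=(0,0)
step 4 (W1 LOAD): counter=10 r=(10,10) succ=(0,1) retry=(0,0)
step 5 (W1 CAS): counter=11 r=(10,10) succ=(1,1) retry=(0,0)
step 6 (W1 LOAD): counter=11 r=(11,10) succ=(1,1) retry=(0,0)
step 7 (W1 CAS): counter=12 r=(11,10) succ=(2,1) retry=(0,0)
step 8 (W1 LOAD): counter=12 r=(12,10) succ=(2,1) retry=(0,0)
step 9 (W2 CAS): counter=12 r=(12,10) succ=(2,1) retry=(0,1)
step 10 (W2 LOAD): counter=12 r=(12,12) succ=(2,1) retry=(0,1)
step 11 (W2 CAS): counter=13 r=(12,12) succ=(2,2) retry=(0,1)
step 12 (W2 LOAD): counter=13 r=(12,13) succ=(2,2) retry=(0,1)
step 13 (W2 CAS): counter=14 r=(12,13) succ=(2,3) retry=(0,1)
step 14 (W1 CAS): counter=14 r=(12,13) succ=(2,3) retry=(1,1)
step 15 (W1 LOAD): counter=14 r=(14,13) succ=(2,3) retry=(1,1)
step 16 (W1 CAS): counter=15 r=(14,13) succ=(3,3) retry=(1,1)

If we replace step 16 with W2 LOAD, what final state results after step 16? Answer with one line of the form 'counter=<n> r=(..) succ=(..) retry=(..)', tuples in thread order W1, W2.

counter=14 r=(14,14) succ=(2,3) retry=(1,1)

(re-executing from step 16 with the substitution; state before step 16: counter=14 r=(14,13) succ=(2,3) retry=(1,1))
step 16 (W2 LOAD): counter=14 r=(14,14) succ=(2,3) retry=(1,1)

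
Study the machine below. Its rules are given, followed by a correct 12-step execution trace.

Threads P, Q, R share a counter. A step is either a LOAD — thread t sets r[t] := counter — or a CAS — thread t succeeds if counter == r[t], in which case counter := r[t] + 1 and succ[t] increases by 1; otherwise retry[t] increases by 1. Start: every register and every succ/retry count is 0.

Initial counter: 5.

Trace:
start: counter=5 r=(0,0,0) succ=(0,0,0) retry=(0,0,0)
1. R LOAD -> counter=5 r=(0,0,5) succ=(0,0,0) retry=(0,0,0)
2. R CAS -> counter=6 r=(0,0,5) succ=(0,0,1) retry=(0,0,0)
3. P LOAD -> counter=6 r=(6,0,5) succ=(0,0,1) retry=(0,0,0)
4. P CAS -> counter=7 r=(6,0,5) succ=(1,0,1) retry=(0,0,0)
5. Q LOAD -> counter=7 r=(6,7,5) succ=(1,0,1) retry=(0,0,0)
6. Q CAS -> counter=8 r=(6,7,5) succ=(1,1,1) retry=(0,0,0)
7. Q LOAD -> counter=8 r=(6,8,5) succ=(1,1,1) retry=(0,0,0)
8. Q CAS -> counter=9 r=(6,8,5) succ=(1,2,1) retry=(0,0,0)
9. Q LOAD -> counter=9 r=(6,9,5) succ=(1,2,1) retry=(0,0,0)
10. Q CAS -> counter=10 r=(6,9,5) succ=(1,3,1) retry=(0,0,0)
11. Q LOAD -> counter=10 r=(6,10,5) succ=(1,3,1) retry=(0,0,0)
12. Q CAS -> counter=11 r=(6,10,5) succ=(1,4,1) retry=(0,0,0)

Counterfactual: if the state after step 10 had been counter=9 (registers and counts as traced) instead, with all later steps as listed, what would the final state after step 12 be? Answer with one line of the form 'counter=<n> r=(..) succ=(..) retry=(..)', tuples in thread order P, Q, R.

counter=10 r=(6,9,5) succ=(1,4,1) retry=(0,0,0)

state after step 10 := counter=9 r=(6,9,5) succ=(1,3,1) retry=(0,0,0)
11. Q LOAD -> counter=9 r=(6,9,5) succ=(1,3,1) retry=(0,0,0)
12. Q CAS -> counter=10 r=(6,9,5) succ=(1,4,1) retry=(0,0,0)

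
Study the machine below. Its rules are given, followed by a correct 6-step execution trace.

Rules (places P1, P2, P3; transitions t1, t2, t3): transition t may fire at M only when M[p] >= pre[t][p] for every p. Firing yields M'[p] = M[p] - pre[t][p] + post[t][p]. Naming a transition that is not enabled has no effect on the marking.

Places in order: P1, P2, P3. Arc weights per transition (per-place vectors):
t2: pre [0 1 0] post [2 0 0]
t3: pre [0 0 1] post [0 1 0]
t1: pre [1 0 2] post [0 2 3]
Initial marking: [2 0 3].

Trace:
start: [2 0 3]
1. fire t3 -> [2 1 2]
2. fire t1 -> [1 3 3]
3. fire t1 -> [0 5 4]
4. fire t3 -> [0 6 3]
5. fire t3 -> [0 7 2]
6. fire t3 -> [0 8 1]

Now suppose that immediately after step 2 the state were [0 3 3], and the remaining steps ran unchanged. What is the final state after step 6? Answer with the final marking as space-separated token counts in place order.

state after step 2 := [0 3 3]
3. fire t1 -> [0 3 3]
4. fire t3 -> [0 4 2]
5. fire t3 -> [0 5 1]
6. fire t3 -> [0 6 0]

0 6 0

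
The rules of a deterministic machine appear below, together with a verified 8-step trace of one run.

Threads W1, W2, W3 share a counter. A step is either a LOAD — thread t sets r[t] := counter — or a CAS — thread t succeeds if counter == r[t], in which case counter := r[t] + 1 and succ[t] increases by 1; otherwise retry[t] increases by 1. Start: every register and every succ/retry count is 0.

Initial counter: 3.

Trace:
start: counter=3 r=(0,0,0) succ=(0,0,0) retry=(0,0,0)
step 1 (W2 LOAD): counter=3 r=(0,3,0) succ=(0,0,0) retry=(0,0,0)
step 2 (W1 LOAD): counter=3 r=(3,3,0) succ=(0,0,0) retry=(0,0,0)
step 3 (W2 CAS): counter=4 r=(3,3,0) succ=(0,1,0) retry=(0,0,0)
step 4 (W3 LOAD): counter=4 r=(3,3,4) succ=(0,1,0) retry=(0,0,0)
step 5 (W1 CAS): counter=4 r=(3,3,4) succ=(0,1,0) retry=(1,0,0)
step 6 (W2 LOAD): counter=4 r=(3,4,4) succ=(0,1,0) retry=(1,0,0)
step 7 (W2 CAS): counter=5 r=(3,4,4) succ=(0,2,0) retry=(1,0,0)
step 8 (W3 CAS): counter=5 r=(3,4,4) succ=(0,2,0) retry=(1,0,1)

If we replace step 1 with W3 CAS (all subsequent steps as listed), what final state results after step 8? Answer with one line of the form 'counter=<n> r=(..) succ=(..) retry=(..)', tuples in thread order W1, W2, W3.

counter=5 r=(3,4,3) succ=(1,1,0) retry=(0,1,2)

(re-executing from step 1 with the substitution; state before step 1: counter=3 r=(0,0,0) succ=(0,0,0) retry=(0,0,0))
step 1 (W3 CAS): counter=3 r=(0,0,0) succ=(0,0,0) retry=(0,0,1)
step 2 (W1 LOAD): counter=3 r=(3,0,0) succ=(0,0,0) retry=(0,0,1)
step 3 (W2 CAS): counter=3 r=(3,0,0) succ=(0,0,0) retry=(0,1,1)
step 4 (W3 LOAD): counter=3 r=(3,0,3) succ=(0,0,0) retry=(0,1,1)
step 5 (W1 CAS): counter=4 r=(3,0,3) succ=(1,0,0) retry=(0,1,1)
step 6 (W2 LOAD): counter=4 r=(3,4,3) succ=(1,0,0) retry=(0,1,1)
step 7 (W2 CAS): counter=5 r=(3,4,3) succ=(1,1,0) retry=(0,1,1)
step 8 (W3 CAS): counter=5 r=(3,4,3) succ=(1,1,0) retry=(0,1,2)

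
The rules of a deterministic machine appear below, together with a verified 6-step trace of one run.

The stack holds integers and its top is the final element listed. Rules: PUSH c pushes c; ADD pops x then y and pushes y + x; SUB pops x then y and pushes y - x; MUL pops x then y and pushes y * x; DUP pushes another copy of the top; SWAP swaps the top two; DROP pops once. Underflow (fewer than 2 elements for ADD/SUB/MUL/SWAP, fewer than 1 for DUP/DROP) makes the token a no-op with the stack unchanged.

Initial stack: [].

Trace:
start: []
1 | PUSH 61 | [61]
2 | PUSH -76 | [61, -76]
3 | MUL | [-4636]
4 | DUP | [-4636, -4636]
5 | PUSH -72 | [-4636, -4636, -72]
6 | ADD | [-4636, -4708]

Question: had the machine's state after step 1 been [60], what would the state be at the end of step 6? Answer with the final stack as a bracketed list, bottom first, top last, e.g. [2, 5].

state after step 1 := [60]
2 | PUSH -76 | [60, -76]
3 | MUL | [-4560]
4 | DUP | [-4560, -4560]
5 | PUSH -72 | [-4560, -4560, -72]
6 | ADD | [-4560, -4632]

[-4560, -4632]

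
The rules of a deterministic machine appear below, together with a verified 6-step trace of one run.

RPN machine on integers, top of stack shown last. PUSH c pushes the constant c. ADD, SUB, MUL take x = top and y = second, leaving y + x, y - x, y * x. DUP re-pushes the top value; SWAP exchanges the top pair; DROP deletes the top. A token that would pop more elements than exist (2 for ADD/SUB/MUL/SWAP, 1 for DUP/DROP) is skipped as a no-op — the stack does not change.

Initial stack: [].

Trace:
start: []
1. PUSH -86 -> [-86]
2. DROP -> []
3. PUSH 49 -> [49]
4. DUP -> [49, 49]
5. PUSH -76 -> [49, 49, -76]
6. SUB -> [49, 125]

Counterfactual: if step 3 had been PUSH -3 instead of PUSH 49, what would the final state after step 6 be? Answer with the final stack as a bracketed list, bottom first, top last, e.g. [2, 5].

[-3, 73]

(re-executing from step 3 with the substitution; state before step 3: [])
3. PUSH -3 -> [-3]
4. DUP -> [-3, -3]
5. PUSH -76 -> [-3, -3, -76]
6. SUB -> [-3, 73]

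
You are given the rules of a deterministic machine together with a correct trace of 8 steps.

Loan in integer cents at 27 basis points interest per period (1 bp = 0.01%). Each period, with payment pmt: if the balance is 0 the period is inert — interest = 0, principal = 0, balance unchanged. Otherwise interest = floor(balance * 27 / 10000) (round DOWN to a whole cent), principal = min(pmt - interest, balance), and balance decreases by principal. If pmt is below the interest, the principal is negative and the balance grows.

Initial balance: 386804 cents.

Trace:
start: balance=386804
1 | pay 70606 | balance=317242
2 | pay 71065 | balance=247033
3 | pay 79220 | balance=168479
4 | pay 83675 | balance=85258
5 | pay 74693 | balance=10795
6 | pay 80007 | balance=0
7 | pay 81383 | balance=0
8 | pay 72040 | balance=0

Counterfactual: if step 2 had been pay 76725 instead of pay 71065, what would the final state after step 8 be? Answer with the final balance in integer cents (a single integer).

(re-executing from step 2 with the substitution; state before step 2: balance=317242)
2 | pay 76725 | balance=241373
3 | pay 79220 | balance=162804
4 | pay 83675 | balance=79568
5 | pay 74693 | balance=5089
6 | pay 80007 | balance=0
7 | pay 81383 | balance=0
8 | pay 72040 | balance=0

0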